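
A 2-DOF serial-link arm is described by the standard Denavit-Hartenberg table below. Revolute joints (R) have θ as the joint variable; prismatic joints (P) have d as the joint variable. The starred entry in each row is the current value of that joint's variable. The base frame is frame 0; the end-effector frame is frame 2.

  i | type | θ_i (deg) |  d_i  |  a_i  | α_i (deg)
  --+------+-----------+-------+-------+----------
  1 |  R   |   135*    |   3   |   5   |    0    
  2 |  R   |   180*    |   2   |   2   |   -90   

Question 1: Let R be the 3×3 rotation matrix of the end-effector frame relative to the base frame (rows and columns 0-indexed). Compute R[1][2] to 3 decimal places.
0.707

End-effector z-axis (col 2 of R) = (0.7071,0.7071,0.0000)
R[1][2] = 0.7071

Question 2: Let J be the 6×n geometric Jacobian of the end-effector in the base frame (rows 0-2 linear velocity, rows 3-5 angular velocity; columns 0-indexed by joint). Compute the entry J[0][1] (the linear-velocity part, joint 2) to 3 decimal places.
1.414

axis z_1 = (0.0000,0.0000,1.0000); lever o_n−o_1 = (1.4142,-1.4142,2.0000)
cross product → J_v[:, 1] = (1.4142,1.4142,-0.0000)
J_ω[:, 1] = z_1
entry J[0][1] = 1.4142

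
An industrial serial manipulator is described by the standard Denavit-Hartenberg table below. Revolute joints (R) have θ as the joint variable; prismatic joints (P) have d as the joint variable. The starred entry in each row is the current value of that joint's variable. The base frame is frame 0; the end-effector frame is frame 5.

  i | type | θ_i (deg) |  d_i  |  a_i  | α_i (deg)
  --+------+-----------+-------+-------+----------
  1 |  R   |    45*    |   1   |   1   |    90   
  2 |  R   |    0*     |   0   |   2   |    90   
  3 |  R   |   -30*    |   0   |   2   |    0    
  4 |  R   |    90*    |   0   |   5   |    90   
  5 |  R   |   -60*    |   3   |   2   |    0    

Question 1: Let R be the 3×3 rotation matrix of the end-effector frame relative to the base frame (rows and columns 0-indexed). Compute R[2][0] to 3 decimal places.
0.866

End-effector x-axis (col 0 of R) = (0.4830,-0.1294,0.8660)
R[2][0] = 0.8660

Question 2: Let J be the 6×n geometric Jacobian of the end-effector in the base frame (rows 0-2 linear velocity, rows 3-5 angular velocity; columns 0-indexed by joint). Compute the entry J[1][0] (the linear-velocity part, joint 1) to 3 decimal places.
axis z_0 = ẑ; lever o_n−o_0 = (9.2110,5.3980,2.7321)
cross product → J_v[:, 0] = (-5.3980,9.2110,0.0000)
J_ω[:, 0] = z_0
entry J[1][0] = 9.2110

9.211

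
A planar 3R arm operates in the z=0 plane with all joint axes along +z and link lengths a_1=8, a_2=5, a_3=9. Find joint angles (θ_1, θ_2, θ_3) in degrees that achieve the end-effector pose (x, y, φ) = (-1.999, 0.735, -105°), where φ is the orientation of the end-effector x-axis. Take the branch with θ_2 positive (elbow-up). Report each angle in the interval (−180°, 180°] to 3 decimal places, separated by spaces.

wrist centre = target − a_3·(cos φ, sin φ) = (0.3304, 9.4283)
cos θ_2 = (89.0026−8²−5²)/(2·8·5) = 0.0000; θ_2 = 89.9981° (elbow-up)
β = atan2(9.4283,0.3304) = 87.9932°; ψ = atan2(5.0000,8.0002) = 32.0049°
θ_1 = β − ψ = 55.9883°
θ_3 = φ − θ_1 − θ_2 = 109.0136° (wrapped to (-180°,180°])

55.988 89.998 109.014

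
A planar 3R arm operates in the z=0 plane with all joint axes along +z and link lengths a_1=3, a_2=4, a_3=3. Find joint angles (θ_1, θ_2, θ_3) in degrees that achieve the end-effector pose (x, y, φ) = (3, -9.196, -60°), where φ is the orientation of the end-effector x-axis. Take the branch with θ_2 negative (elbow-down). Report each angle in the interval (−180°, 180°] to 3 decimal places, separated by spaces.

wrist centre = target − a_3·(cos φ, sin φ) = (1.5000, -6.5979)
cos θ_2 = (45.7826−3²−4²)/(2·3·4) = 0.8659; θ_2 = -30.0096° (elbow-down)
β = atan2(-6.5979,1.5000) = -77.1918°; ψ = atan2(-2.0006,6.4638) = -17.1977°
θ_1 = β − ψ = -59.9942°
θ_3 = φ − θ_1 − θ_2 = 30.0038° (wrapped to (-180°,180°])

-59.994 -30.010 30.004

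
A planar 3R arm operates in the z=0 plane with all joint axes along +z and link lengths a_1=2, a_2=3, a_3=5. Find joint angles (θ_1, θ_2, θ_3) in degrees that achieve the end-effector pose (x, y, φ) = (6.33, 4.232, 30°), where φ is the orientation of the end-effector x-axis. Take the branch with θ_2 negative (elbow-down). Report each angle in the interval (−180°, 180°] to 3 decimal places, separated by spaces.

wrist centre = target − a_3·(cos φ, sin φ) = (1.9999, 1.7320)
cos θ_2 = (6.9993−2²−3²)/(2·2·3) = -0.5001; θ_2 = -120.0038° (elbow-down)
β = atan2(1.7320,1.9999) = 40.8944°; ψ = atan2(-2.5980,0.4998) = -79.1098°
θ_1 = β − ψ = 120.0042°
θ_3 = φ − θ_1 − θ_2 = 29.9996° (wrapped to (-180°,180°])

120.004 -120.004 30.000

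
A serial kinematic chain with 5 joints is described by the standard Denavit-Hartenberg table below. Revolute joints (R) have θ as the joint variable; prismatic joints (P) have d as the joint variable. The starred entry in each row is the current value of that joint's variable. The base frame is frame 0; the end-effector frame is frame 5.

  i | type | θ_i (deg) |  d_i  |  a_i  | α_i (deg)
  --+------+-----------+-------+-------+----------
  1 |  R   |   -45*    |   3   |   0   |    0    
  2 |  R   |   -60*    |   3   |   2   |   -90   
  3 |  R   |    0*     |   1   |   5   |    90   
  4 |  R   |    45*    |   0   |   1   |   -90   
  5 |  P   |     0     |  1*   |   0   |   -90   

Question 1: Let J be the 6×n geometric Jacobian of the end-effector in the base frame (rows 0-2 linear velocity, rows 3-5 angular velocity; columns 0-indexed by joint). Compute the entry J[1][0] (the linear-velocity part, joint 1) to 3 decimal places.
0.520

axis z_0 = ẑ; lever o_n−o_0 = (0.5202,-7.3863,6.0000)
cross product → J_v[:, 0] = (7.3863,0.5202,-0.0000)
J_ω[:, 0] = z_0
entry J[1][0] = 0.5202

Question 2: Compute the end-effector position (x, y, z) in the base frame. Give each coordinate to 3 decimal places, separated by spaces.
0.520 -7.386 6.000

after link 1: o_1 = (0.0000, 0.0000, 3.0000)
after link 2: o_2 = (-0.5176, -1.9319, 6.0000)
after link 3: o_3 = (-0.8458, -7.0203, 6.0000)
after link 4: o_4 = (-0.3458, -7.8863, 6.0000)
after link 5: o_5 = (0.5202, -7.3863, 6.0000)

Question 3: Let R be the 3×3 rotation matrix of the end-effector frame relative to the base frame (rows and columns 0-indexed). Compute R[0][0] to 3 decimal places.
End-effector x-axis (col 0 of R) = (0.5000,-0.8660,0.0000)
R[0][0] = 0.5000

0.500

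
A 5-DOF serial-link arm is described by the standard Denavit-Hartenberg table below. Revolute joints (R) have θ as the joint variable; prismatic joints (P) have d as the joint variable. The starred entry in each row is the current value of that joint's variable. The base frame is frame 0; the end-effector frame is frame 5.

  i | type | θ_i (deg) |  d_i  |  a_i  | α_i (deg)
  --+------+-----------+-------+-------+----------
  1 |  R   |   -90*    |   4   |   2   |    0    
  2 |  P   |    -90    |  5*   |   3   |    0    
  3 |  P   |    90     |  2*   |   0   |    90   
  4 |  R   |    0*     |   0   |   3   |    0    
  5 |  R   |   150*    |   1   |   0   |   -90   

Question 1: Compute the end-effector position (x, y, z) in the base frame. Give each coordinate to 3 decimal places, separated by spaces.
after link 1: o_1 = (0.0000, -2.0000, 4.0000)
after link 2: o_2 = (-3.0000, -2.0000, 9.0000)
after link 3: o_3 = (-3.0000, -2.0000, 11.0000)
after link 4: o_4 = (-3.0000, -5.0000, 11.0000)
after link 5: o_5 = (-4.0000, -5.0000, 11.0000)

-4.000 -5.000 11.000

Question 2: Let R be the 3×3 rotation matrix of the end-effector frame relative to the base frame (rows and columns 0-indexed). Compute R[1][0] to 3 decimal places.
End-effector x-axis (col 0 of R) = (-0.0000,0.8660,0.5000)
R[1][0] = 0.8660

0.866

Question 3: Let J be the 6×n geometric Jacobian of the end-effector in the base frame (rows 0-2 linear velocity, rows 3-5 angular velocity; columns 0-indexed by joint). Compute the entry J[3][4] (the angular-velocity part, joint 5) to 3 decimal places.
axis z_4 = (-1.0000,-0.0000,0.0000); lever o_n−o_4 = (-1.0000,0.0000,0.0000)
cross product → J_v[:, 4] = (-0.0000,-0.0000,-0.0000)
J_ω[:, 4] = z_4
entry J[3][4] = -1.0000

-1.000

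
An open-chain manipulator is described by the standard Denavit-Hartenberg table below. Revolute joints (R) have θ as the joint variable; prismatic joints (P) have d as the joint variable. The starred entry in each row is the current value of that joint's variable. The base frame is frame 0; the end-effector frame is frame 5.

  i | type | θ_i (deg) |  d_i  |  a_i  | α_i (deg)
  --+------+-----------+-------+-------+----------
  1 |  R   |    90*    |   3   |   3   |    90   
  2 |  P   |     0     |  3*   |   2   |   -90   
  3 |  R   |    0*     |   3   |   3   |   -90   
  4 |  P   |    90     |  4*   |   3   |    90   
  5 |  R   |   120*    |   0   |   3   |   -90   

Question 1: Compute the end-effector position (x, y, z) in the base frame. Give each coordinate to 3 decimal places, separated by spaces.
-3.598 8.000 4.500

after link 1: o_1 = (0.0000, 3.0000, 3.0000)
after link 2: o_2 = (3.0000, 5.0000, 3.0000)
after link 3: o_3 = (3.0000, 8.0000, 6.0000)
after link 4: o_4 = (-1.0000, 8.0000, 3.0000)
after link 5: o_5 = (-3.5981, 8.0000, 4.5000)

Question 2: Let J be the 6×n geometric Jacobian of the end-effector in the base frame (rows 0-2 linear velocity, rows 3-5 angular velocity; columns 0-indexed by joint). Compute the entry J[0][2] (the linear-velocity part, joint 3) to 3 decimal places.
axis z_2 = (0.0000,0.0000,1.0000); lever o_n−o_2 = (-6.5981,3.0000,1.5000)
cross product → J_v[:, 2] = (-3.0000,-6.5981,0.0000)
J_ω[:, 2] = z_2
entry J[0][2] = -3.0000

-3.000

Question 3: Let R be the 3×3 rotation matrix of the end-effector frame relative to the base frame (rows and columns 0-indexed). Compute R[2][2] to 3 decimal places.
End-effector z-axis (col 2 of R) = (0.5000,0.0000,0.8660)
R[2][2] = 0.8660

0.866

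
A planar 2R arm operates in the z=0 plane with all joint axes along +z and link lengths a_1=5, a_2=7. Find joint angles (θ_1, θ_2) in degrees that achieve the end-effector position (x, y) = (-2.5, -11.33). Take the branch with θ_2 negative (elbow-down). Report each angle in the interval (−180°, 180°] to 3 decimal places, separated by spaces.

-84.883 -30.005

cos θ_2 = (134.6189−5²−7²)/(2·5·7) = 0.8660; θ_2 = -30.0047° (elbow-down)
β = atan2(-11.3300,-2.5000) = -102.4431°; ψ = atan2(-3.5005,11.0619) = -17.5598°
θ_1 = β − ψ = -84.8833°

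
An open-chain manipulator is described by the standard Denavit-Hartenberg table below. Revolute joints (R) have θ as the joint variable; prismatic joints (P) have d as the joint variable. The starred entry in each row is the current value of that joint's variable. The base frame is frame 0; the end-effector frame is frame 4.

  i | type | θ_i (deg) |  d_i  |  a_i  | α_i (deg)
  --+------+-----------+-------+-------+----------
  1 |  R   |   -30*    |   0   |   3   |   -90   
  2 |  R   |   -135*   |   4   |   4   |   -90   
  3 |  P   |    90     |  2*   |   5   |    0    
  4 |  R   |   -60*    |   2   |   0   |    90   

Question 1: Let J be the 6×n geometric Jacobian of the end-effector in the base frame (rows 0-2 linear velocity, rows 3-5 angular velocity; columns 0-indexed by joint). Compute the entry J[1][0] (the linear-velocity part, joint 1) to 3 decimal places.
2.098

axis z_0 = ẑ; lever o_n−o_0 = (2.0981,-2.3660,5.6569)
cross product → J_v[:, 0] = (2.3660,2.0981,-0.0000)
J_ω[:, 0] = z_0
entry J[1][0] = 2.0981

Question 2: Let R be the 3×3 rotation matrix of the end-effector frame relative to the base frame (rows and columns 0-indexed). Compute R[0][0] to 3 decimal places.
-0.780

End-effector x-axis (col 0 of R) = (-0.7803,-0.1268,0.6124)
R[0][0] = -0.7803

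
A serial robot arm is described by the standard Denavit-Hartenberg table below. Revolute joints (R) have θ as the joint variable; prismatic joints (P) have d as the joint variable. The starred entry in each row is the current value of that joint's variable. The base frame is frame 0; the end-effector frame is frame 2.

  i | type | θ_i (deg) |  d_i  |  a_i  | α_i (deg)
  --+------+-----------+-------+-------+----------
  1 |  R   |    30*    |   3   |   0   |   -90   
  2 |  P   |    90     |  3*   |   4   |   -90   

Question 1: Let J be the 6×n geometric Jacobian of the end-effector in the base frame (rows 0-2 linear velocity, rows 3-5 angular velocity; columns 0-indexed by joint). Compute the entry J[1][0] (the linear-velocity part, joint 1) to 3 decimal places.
-1.500

axis z_0 = ẑ; lever o_n−o_0 = (-1.5000,2.5981,-1.0000)
cross product → J_v[:, 0] = (-2.5981,-1.5000,0.0000)
J_ω[:, 0] = z_0
entry J[1][0] = -1.5000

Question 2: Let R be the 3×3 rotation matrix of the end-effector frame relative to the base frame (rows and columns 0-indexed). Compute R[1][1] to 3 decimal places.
End-effector y-axis (col 1 of R) = (0.5000,-0.8660,-0.0000)
R[1][1] = -0.8660

-0.866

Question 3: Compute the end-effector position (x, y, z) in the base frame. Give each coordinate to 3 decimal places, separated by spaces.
after link 1: o_1 = (0.0000, 0.0000, 3.0000)
after link 2: o_2 = (-1.5000, 2.5981, -1.0000)

-1.500 2.598 -1.000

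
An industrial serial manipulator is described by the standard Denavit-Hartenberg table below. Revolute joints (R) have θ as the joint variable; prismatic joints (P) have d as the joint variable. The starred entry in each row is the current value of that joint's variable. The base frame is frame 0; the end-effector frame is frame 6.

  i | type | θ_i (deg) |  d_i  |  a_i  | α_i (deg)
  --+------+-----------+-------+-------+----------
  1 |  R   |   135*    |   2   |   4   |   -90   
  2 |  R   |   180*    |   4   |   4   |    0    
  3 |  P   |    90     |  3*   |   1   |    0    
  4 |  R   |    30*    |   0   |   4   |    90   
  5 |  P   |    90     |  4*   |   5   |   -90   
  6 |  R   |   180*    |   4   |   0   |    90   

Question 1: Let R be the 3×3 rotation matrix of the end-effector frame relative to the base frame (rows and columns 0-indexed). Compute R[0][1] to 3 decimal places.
End-effector y-axis (col 1 of R) = (0.3536,-0.3536,-0.8660)
R[0][1] = 0.3536

0.354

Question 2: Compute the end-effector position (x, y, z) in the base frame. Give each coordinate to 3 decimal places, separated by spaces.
-6.036 -10.935 5.000

after link 1: o_1 = (-2.8284, 2.8284, 2.0000)
after link 2: o_2 = (-2.8284, -2.8284, 2.0000)
after link 3: o_3 = (-4.9497, -4.9497, 3.0000)
after link 4: o_4 = (-6.3640, -3.5355, 6.4641)
after link 5: o_5 = (-7.4500, -9.5206, 8.4641)
after link 6: o_6 = (-6.0358, -10.9348, 5.0000)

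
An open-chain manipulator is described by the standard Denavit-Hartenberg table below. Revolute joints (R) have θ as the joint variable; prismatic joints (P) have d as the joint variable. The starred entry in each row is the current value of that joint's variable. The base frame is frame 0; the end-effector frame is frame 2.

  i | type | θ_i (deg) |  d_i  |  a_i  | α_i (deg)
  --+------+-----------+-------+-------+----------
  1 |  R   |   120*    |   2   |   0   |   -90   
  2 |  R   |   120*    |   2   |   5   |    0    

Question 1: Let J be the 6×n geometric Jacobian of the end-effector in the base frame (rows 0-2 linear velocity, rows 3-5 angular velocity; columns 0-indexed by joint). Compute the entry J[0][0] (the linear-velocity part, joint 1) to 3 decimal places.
3.165

axis z_0 = ẑ; lever o_n−o_0 = (-0.4821,-3.1651,-2.3301)
cross product → J_v[:, 0] = (3.1651,-0.4821,0.0000)
J_ω[:, 0] = z_0
entry J[0][0] = 3.1651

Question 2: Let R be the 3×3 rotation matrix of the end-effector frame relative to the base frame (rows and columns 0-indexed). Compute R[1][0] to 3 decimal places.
End-effector x-axis (col 0 of R) = (0.2500,-0.4330,-0.8660)
R[1][0] = -0.4330

-0.433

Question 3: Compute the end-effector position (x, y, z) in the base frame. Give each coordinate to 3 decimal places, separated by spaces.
-0.482 -3.165 -2.330

after link 1: o_1 = (0.0000, 0.0000, 2.0000)
after link 2: o_2 = (-0.4821, -3.1651, -2.3301)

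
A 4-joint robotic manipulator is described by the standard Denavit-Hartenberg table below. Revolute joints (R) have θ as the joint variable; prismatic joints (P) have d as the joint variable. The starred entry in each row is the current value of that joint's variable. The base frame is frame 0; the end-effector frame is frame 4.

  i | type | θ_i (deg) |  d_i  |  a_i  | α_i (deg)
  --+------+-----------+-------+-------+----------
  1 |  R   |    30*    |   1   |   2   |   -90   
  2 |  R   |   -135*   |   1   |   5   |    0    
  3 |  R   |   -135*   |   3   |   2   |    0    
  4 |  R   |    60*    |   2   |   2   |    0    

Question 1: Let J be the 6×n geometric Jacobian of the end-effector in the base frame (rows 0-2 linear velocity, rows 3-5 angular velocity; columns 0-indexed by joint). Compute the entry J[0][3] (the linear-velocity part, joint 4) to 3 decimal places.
axis z_3 = (-0.5000,0.8660,0.0000); lever o_n−o_3 = (-2.5000,0.8660,-1.0000)
cross product → J_v[:, 3] = (-0.8660,-0.5000,1.7321)
J_ω[:, 3] = z_3
entry J[0][3] = -0.8660

-0.866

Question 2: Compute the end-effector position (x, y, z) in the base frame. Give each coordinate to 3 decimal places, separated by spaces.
-5.830 3.562 1.536

after link 1: o_1 = (1.7321, 1.0000, 1.0000)
after link 2: o_2 = (-1.8298, 0.0983, 4.5355)
after link 3: o_3 = (-3.3298, 2.6963, 2.5355)
after link 4: o_4 = (-5.8298, 3.5624, 1.5355)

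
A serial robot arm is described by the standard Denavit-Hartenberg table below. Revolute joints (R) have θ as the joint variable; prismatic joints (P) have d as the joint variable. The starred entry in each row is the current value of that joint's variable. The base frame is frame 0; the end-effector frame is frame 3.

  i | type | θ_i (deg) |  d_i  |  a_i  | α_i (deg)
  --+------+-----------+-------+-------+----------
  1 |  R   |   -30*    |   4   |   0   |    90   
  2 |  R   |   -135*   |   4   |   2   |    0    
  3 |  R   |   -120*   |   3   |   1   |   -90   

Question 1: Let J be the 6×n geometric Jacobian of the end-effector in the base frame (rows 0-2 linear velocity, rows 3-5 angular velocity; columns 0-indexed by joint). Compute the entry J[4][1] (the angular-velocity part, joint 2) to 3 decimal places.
axis z_1 = (-0.5000,-0.8660,0.0000); lever o_n−o_1 = (-4.9489,-5.2257,-0.4483)
cross product → J_v[:, 1] = (0.3882,-0.2241,-1.6730)
J_ω[:, 1] = z_1
entry J[4][1] = -0.8660

-0.866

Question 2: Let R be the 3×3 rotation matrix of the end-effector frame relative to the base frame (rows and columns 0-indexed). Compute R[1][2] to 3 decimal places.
End-effector z-axis (col 2 of R) = (-0.8365,0.4830,-0.2588)
R[1][2] = 0.4830

0.483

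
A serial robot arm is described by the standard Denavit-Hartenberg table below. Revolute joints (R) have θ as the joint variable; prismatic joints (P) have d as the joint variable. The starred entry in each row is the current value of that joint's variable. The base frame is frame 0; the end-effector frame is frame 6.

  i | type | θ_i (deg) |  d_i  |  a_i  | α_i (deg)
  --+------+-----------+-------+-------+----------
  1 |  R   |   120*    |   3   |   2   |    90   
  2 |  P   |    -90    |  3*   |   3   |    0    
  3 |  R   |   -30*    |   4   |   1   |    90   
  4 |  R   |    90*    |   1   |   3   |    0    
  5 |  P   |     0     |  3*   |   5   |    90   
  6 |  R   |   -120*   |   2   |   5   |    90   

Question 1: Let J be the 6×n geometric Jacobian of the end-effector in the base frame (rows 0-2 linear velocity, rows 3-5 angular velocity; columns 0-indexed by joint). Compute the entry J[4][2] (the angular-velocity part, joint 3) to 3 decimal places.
0.500

axis z_2 = (0.8660,0.5000,0.0000); lever o_n−o_2 = (8.8343,3.6986,-2.7631)
cross product → J_v[:, 2] = (-1.3816,2.3929,-1.2141)
J_ω[:, 2] = z_2
entry J[4][2] = 0.5000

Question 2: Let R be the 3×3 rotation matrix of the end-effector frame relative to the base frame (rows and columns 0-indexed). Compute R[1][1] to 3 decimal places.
End-effector y-axis (col 1 of R) = (0.2500,-0.4330,-0.8660)
R[1][1] = -0.4330

-0.433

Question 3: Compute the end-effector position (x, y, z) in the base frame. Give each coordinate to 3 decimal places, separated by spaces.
after link 1: o_1 = (-1.0000, 1.7321, 3.0000)
after link 2: o_2 = (1.5981, 3.2321, 0.0000)
after link 3: o_3 = (5.3122, 4.7990, -0.8660)
after link 4: o_4 = (8.3433, 5.5490, -0.3660)
after link 5: o_5 = (13.9724, 5.7990, 1.1340)
after link 6: o_6 = (10.4324, 6.9306, -2.7631)

10.432 6.931 -2.763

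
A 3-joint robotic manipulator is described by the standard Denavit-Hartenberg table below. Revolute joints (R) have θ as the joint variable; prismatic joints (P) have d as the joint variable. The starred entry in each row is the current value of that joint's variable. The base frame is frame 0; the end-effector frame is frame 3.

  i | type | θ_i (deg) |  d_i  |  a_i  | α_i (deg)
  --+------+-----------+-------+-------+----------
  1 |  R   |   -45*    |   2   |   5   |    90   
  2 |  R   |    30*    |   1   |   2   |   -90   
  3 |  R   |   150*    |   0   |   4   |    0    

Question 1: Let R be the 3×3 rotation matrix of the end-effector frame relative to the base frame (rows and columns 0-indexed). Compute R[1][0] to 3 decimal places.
0.884

End-effector x-axis (col 0 of R) = (-0.1768,0.8839,-0.4330)
R[1][0] = 0.8839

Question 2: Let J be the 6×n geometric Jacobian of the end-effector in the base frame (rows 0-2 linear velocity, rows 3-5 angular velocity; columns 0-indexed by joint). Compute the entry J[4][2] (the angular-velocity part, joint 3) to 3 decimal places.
axis z_2 = (-0.3536,0.3536,0.8660); lever o_n−o_2 = (-0.7071,3.5355,-1.7321)
cross product → J_v[:, 2] = (-3.6742,-1.2247,-1.0000)
J_ω[:, 2] = z_2
entry J[4][2] = 0.3536

0.354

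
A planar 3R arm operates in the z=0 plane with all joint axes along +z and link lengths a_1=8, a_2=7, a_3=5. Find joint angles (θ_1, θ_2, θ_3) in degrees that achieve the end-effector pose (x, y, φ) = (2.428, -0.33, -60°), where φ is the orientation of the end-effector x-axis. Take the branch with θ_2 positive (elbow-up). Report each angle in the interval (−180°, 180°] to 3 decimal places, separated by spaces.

wrist centre = target − a_3·(cos φ, sin φ) = (-0.0720, 4.0001)
cos θ_2 = (16.0062−8²−7²)/(2·8·7) = -0.8660; θ_2 = 149.9989° (elbow-up)
β = atan2(4.0001,-0.0720) = 91.0312°; ψ = atan2(3.5001,1.9379) = 61.0283°
θ_1 = β − ψ = 30.0029°
θ_3 = φ − θ_1 − θ_2 = 119.9982° (wrapped to (-180°,180°])

30.003 149.999 119.998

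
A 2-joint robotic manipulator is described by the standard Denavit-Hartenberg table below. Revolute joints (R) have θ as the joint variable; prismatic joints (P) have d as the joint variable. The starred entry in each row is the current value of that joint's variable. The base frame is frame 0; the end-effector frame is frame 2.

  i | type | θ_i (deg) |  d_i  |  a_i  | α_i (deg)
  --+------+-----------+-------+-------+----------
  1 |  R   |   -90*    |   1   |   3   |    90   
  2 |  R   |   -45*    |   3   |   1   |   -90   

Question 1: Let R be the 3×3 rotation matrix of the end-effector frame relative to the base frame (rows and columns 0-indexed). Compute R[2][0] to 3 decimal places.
-0.707

End-effector x-axis (col 0 of R) = (0.0000,-0.7071,-0.7071)
R[2][0] = -0.7071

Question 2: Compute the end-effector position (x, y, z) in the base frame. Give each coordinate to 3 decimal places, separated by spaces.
-3.000 -3.707 0.293

after link 1: o_1 = (0.0000, -3.0000, 1.0000)
after link 2: o_2 = (-3.0000, -3.7071, 0.2929)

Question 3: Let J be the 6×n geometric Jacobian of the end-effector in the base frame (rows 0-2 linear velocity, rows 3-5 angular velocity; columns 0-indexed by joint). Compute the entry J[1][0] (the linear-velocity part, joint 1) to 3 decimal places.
axis z_0 = ẑ; lever o_n−o_0 = (-3.0000,-3.7071,0.2929)
cross product → J_v[:, 0] = (3.7071,-3.0000,0.0000)
J_ω[:, 0] = z_0
entry J[1][0] = -3.0000

-3.000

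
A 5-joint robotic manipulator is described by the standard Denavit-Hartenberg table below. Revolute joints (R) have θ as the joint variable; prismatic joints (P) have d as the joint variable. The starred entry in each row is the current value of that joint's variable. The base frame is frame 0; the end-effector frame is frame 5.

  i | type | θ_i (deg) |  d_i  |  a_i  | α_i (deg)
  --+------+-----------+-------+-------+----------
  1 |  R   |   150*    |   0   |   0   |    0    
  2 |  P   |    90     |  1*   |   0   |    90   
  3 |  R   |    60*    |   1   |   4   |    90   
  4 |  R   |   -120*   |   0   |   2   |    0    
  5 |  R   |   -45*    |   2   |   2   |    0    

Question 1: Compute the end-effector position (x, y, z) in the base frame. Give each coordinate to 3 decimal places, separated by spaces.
after link 1: o_1 = (0.0000, 0.0000, 0.0000)
after link 2: o_2 = (0.0000, 0.0000, 1.0000)
after link 3: o_3 = (-1.8660, -1.2321, 4.4641)
after link 4: o_4 = (-0.1160, -1.6651, 3.5981)
after link 5: o_5 = (-0.0508, -2.5874, 0.9250)

-0.051 -2.587 0.925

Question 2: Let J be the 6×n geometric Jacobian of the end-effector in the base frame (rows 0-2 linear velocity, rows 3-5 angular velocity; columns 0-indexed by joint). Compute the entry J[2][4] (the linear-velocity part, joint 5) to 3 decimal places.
0.448

axis z_4 = (-0.4330,-0.7500,-0.5000); lever o_n−o_4 = (0.0652,-0.9223,-2.6730)
cross product → J_v[:, 4] = (1.5436,-1.1901,0.4483)
J_ω[:, 4] = z_4
entry J[2][4] = 0.4483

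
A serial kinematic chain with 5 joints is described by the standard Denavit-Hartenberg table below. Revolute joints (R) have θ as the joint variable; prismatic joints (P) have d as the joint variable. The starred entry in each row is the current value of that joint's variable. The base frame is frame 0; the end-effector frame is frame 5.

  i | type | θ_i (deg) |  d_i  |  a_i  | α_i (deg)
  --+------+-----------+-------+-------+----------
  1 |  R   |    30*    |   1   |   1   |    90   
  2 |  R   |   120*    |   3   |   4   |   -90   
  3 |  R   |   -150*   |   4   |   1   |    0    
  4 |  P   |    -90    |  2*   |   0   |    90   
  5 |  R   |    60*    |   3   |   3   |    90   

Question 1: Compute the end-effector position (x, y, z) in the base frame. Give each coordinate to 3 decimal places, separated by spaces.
-7.389 -5.076 1.016

after link 1: o_1 = (0.8660, 0.5000, 1.0000)
after link 2: o_2 = (0.6340, -3.0981, 4.4641)
after link 3: o_3 = (-1.7410, -5.0466, 1.7141)
after link 4: o_4 = (-3.2410, -5.9127, 0.7141)
after link 5: o_5 = (-7.3893, -5.0756, 1.0155)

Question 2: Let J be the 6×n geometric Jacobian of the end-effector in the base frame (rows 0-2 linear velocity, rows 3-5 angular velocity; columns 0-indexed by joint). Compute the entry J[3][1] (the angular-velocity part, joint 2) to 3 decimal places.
axis z_1 = (0.5000,-0.8660,0.0000); lever o_n−o_1 = (-8.2554,-5.5756,0.0155)
cross product → J_v[:, 1] = (-0.0135,-0.0078,-9.9372)
J_ω[:, 1] = z_1
entry J[3][1] = 0.5000

0.500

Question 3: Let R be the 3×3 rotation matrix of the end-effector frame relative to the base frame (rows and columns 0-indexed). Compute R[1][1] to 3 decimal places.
End-effector y-axis (col 1 of R) = (-0.6250,0.2165,0.7500)
R[1][1] = 0.2165

0.217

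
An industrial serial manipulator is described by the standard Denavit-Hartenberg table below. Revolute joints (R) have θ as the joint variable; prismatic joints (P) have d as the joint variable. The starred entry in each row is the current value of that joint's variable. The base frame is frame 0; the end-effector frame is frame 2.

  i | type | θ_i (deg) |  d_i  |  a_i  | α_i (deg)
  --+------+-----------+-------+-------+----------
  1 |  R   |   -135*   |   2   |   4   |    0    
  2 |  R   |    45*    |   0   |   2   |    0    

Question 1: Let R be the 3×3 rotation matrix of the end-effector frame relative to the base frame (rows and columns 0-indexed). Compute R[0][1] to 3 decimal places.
End-effector y-axis (col 1 of R) = (1.0000,0.0000,0.0000)
R[0][1] = 1.0000

1.000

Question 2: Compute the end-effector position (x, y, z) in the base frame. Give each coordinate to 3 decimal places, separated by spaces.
-2.828 -4.828 2.000

after link 1: o_1 = (-2.8284, -2.8284, 2.0000)
after link 2: o_2 = (-2.8284, -4.8284, 2.0000)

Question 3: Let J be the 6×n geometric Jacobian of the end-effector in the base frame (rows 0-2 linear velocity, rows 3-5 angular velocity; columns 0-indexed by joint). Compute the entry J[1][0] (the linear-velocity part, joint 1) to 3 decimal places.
axis z_0 = ẑ; lever o_n−o_0 = (-2.8284,-4.8284,2.0000)
cross product → J_v[:, 0] = (4.8284,-2.8284,0.0000)
J_ω[:, 0] = z_0
entry J[1][0] = -2.8284

-2.828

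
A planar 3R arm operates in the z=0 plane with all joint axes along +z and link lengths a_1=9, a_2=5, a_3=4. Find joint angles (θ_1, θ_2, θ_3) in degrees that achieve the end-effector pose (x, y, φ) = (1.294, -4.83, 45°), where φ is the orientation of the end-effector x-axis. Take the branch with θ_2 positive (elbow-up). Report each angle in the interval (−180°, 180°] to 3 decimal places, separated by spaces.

wrist centre = target − a_3·(cos φ, sin φ) = (-1.5344, -7.6584)
cos θ_2 = (61.0060−9²−5²)/(2·9·5) = -0.4999; θ_2 = 119.9956° (elbow-up)
β = atan2(-7.6584,-1.5344) = -101.3297°; ψ = atan2(4.3303,6.5003) = 33.6703°
θ_1 = β − ψ = -135.0000°
θ_3 = φ − θ_1 − θ_2 = 60.0044° (wrapped to (-180°,180°])

-135.000 119.996 60.004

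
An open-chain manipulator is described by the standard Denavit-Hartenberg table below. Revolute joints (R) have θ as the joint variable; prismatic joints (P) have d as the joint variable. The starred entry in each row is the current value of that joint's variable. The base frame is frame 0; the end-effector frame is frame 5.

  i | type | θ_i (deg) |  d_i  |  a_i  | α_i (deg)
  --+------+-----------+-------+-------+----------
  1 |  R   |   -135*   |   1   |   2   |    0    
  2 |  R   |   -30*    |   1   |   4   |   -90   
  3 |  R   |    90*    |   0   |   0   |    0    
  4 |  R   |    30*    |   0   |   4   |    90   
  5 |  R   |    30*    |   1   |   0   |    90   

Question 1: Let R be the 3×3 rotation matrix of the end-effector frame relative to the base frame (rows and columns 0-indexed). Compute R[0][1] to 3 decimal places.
-0.837

End-effector y-axis (col 1 of R) = (-0.8365,-0.2241,-0.5000)
R[0][1] = -0.8365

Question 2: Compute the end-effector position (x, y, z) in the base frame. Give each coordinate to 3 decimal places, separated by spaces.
after link 1: o_1 = (-1.4142, -1.4142, 1.0000)
after link 2: o_2 = (-5.2779, -2.4495, 2.0000)
after link 3: o_3 = (-5.2779, -2.4495, 2.0000)
after link 4: o_4 = (-3.3461, -1.9319, -1.4641)
after link 5: o_5 = (-4.1826, -2.1560, -1.9641)

-4.183 -2.156 -1.964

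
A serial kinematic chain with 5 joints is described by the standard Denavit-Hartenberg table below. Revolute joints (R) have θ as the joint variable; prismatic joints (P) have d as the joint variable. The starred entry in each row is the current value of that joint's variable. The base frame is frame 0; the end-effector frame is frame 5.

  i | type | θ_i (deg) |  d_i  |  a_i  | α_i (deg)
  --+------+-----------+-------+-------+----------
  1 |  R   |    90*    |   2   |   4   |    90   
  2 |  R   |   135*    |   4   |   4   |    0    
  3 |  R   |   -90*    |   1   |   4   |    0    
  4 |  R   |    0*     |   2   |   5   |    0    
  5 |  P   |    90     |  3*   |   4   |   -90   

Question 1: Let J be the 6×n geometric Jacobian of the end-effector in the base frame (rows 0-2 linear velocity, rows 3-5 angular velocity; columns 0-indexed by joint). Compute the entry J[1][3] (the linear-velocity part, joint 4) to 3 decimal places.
-6.364

axis z_3 = (1.0000,-0.0000,0.0000); lever o_n−o_3 = (5.0000,0.7071,6.3640)
cross product → J_v[:, 3] = (-0.0000,-6.3640,0.7071)
J_ω[:, 3] = z_3
entry J[1][3] = -6.3640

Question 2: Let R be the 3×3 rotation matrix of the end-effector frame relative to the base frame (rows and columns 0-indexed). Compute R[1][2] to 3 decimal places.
-0.707

End-effector z-axis (col 2 of R) = (0.0000,-0.7071,-0.7071)
R[1][2] = -0.7071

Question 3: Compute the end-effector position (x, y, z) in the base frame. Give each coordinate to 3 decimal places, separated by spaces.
10.000 4.707 14.021

after link 1: o_1 = (0.0000, 4.0000, 2.0000)
after link 2: o_2 = (4.0000, 1.1716, 4.8284)
after link 3: o_3 = (5.0000, 4.0000, 7.6569)
after link 4: o_4 = (7.0000, 7.5355, 11.1924)
after link 5: o_5 = (10.0000, 4.7071, 14.0208)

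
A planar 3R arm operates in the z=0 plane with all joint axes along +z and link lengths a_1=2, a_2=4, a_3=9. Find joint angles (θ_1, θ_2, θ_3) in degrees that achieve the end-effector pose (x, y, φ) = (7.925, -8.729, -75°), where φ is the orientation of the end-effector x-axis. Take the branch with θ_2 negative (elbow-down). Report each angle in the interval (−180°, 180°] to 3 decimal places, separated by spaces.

30.001 -45.007 -59.994

wrist centre = target − a_3·(cos φ, sin φ) = (5.5956, -0.0357)
cos θ_2 = (31.3123−2²−4²)/(2·2·4) = 0.7070; θ_2 = -45.0070° (elbow-down)
β = atan2(-0.0357,5.5956) = -0.3652°; ψ = atan2(-2.8288,4.8281) = -30.3660°
θ_1 = β − ψ = 30.0008°
θ_3 = φ − θ_1 − θ_2 = -59.9938° (wrapped to (-180°,180°])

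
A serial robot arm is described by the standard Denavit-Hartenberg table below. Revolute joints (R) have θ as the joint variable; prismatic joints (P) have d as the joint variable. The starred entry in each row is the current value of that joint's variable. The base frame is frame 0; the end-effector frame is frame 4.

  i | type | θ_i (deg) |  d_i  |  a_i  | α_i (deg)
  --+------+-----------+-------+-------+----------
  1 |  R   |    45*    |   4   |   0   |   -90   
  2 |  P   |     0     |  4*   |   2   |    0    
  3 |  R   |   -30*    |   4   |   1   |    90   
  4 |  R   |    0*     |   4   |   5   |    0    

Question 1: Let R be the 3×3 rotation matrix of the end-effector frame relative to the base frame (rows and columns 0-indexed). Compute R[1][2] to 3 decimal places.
End-effector z-axis (col 2 of R) = (-0.3536,-0.3536,0.8660)
R[1][2] = -0.3536

-0.354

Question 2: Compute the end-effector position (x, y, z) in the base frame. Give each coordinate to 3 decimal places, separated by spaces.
-1.983 9.331 10.464

after link 1: o_1 = (0.0000, 0.0000, 4.0000)
after link 2: o_2 = (-1.4142, 4.2426, 4.0000)
after link 3: o_3 = (-3.6303, 7.6834, 4.5000)
after link 4: o_4 = (-1.9826, 9.3311, 10.4641)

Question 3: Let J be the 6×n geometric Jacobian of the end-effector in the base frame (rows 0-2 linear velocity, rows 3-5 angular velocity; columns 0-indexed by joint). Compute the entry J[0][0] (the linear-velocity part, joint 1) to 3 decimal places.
-9.331

axis z_0 = ẑ; lever o_n−o_0 = (-1.9826,9.3311,10.4641)
cross product → J_v[:, 0] = (-9.3311,-1.9826,0.0000)
J_ω[:, 0] = z_0
entry J[0][0] = -9.3311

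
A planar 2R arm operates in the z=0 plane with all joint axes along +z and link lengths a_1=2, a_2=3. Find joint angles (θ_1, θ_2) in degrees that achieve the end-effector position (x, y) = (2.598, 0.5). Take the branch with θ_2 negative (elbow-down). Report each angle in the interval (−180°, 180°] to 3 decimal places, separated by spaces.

90.002 -120.002

cos θ_2 = (6.9996−2²−3²)/(2·2·3) = -0.5000; θ_2 = -120.0022° (elbow-down)
β = atan2(0.5000,2.5980) = 10.8937°; ψ = atan2(-2.5980,0.4999) = -79.1085°
θ_1 = β − ψ = 90.0022°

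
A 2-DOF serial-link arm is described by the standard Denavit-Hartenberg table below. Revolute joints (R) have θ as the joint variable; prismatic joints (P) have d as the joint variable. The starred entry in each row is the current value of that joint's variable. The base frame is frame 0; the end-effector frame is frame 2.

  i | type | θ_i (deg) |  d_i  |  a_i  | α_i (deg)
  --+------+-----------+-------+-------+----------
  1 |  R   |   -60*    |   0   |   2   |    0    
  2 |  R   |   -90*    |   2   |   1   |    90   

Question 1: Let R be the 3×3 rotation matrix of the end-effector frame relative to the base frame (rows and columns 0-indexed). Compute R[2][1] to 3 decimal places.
1.000

End-effector y-axis (col 1 of R) = (0.0000,-0.0000,1.0000)
R[2][1] = 1.0000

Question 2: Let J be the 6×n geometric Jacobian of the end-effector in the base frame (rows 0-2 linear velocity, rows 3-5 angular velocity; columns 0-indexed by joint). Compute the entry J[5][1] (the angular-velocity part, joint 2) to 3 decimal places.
1.000

axis z_1 = (0.0000,0.0000,1.0000); lever o_n−o_1 = (-0.8660,-0.5000,2.0000)
cross product → J_v[:, 1] = (0.5000,-0.8660,0.0000)
J_ω[:, 1] = z_1
entry J[5][1] = 1.0000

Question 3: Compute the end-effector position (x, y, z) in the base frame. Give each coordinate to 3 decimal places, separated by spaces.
0.134 -2.232 2.000

after link 1: o_1 = (1.0000, -1.7321, 0.0000)
after link 2: o_2 = (0.1340, -2.2321, 2.0000)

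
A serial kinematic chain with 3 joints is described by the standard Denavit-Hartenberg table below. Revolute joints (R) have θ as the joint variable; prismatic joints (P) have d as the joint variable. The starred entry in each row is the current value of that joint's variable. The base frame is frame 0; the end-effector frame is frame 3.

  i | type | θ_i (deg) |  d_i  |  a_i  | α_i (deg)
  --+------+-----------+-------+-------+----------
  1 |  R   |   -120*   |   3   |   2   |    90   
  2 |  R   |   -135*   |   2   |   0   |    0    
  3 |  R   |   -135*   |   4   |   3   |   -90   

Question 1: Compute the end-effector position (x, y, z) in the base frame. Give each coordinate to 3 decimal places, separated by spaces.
-6.196 1.268 6.000

after link 1: o_1 = (-1.0000, -1.7321, 3.0000)
after link 2: o_2 = (-2.7321, -0.7321, 3.0000)
after link 3: o_3 = (-6.1962, 1.2679, 6.0000)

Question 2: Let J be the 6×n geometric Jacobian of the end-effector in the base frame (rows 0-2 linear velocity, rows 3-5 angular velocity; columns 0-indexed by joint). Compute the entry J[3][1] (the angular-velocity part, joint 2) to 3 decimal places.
-0.866

axis z_1 = (-0.8660,0.5000,0.0000); lever o_n−o_1 = (-5.1962,3.0000,3.0000)
cross product → J_v[:, 1] = (1.5000,2.5981,-0.0000)
J_ω[:, 1] = z_1
entry J[3][1] = -0.8660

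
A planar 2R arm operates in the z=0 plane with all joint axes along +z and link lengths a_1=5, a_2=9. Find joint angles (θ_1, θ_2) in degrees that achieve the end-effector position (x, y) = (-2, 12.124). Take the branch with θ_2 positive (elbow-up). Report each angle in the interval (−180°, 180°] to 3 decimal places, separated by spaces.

59.996 60.006

cos θ_2 = (150.9914−5²−9²)/(2·5·9) = 0.4999; θ_2 = 60.0063° (elbow-up)
β = atan2(12.1240,-2.0000) = 99.3673°; ψ = atan2(7.7947,9.4991) = 39.3713°
θ_1 = β − ψ = 59.9959°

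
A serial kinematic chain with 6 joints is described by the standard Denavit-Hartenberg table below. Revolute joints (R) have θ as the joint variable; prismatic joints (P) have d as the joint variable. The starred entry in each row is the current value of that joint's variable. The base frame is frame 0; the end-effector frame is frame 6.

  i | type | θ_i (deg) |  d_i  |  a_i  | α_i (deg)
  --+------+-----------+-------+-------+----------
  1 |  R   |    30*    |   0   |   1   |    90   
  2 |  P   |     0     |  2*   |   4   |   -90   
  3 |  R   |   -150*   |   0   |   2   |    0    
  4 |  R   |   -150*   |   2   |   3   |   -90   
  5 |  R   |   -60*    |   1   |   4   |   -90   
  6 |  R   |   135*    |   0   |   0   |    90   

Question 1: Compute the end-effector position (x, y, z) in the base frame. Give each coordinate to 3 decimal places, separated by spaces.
3.330 4.036 5.464

after link 1: o_1 = (0.8660, 0.5000, 0.0000)
after link 2: o_2 = (5.3301, 0.7679, 0.0000)
after link 3: o_3 = (4.3301, -0.9641, 0.0000)
after link 4: o_4 = (4.3301, 2.0359, 2.0000)
after link 5: o_5 = (3.3301, 4.0359, 5.4641)
after link 6: o_6 = (3.3301, 4.0359, 5.4641)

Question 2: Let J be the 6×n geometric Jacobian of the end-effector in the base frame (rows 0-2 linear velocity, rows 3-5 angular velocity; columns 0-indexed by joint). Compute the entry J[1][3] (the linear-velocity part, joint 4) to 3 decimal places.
axis z_3 = (0.0000,0.0000,1.0000); lever o_n−o_3 = (-1.0000,5.0000,5.4641)
cross product → J_v[:, 3] = (-5.0000,-1.0000,0.0000)
J_ω[:, 3] = z_3
entry J[1][3] = -1.0000

-1.000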